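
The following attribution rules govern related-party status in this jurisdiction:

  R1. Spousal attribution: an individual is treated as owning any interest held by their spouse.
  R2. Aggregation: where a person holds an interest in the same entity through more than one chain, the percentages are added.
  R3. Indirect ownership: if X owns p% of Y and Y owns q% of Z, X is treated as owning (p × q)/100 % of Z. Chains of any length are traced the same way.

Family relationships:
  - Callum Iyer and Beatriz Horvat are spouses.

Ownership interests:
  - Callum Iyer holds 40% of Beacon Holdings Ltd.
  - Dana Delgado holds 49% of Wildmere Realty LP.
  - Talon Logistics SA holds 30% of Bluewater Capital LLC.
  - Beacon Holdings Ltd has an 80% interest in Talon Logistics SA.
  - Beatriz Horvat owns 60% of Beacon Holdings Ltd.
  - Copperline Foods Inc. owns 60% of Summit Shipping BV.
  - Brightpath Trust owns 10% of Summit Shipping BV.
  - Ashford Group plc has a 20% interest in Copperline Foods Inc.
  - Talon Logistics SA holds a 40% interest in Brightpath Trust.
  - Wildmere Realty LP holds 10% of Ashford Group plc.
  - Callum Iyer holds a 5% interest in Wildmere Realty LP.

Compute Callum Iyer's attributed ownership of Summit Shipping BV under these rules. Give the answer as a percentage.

By spousal attribution (R1), Callum Iyer is treated as also owning Beatriz Horvat's interest in Beacon Holdings Ltd, giving 40% + 60% = 100%.
Chain via Beacon Holdings Ltd → Talon Logistics SA → Brightpath Trust (R3): 100% × 80% × 40% × 10% = 3.2% of Summit Shipping BV.
Chain via Wildmere Realty LP → Ashford Group plc → Copperline Foods Inc. (R3): 5% × 10% × 20% × 60% = 0.06% of Summit Shipping BV.
Aggregating (R2): 3.2% + 0.06% = 3.26%.

3.26%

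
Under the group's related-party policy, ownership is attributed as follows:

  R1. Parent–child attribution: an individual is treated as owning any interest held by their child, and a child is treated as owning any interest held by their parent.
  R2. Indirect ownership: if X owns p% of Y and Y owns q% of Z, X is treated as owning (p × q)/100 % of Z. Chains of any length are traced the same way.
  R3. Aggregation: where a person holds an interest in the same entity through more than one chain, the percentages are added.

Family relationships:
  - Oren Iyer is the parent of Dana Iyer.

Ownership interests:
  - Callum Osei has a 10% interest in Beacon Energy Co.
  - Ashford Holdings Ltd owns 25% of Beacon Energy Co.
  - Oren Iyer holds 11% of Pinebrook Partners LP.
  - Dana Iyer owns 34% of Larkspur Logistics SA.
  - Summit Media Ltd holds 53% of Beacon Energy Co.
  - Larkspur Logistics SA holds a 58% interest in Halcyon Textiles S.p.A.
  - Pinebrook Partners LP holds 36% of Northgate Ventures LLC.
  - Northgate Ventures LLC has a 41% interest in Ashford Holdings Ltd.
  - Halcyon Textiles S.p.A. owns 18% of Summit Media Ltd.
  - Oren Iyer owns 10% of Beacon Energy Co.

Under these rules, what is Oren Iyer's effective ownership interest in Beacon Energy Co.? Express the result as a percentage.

By parent–child attribution (R1), Oren Iyer is treated as owning Dana Iyer's 34% interest in Larkspur Logistics SA.
Chain via Pinebrook Partners LP → Northgate Ventures LLC → Ashford Holdings Ltd (R2): 11% × 36% × 41% × 25% = 0.4059% of Beacon Energy Co.
Direct interest in Beacon Energy Co: 10%.
Chain via Larkspur Logistics SA → Halcyon Textiles S.p.A. → Summit Media Ltd (R2): 34% × 58% × 18% × 53% = 1.881288% of Beacon Energy Co.
Aggregating (R3): 0.4059% + 10% + 1.881288% = 12.287188%.

12.287188%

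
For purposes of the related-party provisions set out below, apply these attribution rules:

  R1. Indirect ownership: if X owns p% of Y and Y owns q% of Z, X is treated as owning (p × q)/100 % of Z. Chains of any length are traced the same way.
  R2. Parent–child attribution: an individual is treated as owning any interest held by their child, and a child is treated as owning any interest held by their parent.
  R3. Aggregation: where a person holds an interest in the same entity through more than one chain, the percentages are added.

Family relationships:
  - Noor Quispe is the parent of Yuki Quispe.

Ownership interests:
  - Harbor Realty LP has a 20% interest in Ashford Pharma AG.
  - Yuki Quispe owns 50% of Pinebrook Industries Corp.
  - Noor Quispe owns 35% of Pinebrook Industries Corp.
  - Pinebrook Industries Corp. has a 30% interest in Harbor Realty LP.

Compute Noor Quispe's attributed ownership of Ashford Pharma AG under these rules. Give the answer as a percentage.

By parent–child attribution (R2), Noor Quispe is treated as also owning Yuki Quispe's interest in Pinebrook Industries Corp, giving 35% + 50% = 85%.
Chain via Pinebrook Industries Corp. → Harbor Realty LP (R1): 85% × 30% × 20% = 5.1% of Ashford Pharma AG.

5.1%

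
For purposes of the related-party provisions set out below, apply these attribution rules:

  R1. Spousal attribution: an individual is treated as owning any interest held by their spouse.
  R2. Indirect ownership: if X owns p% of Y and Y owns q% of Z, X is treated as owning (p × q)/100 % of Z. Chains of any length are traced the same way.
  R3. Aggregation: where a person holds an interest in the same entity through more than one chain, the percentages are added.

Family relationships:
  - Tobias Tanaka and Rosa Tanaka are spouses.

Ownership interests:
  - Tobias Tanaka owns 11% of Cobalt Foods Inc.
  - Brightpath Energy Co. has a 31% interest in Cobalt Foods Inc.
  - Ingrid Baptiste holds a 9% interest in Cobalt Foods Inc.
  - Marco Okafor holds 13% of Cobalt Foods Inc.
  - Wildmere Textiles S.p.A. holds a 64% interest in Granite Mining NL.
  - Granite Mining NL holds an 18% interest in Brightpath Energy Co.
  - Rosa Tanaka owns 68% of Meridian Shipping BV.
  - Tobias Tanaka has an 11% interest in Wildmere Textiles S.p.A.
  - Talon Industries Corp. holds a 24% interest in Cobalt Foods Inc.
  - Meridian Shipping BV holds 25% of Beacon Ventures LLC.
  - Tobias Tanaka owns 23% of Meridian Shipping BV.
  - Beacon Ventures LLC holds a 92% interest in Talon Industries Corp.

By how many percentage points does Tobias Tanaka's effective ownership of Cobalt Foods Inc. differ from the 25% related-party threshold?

By spousal attribution (R1), Tobias Tanaka is treated as also owning Rosa Tanaka's interest in Meridian Shipping BV, giving 23% + 68% = 91%.
Chain via Meridian Shipping BV → Beacon Ventures LLC → Talon Industries Corp. (R2): 91% × 25% × 92% × 24% = 5.0232% of Cobalt Foods Inc.
Chain via Wildmere Textiles S.p.A. → Granite Mining NL → Brightpath Energy Co. (R2): 11% × 64% × 18% × 31% = 0.392832% of Cobalt Foods Inc.
Direct interest in Cobalt Foods Inc: 11%.
Aggregating (R3): 5.0232% + 0.392832% + 11% = 16.416032%.
16.416032% falls short of the 25% threshold by 8.583968 percentage points.

8.583968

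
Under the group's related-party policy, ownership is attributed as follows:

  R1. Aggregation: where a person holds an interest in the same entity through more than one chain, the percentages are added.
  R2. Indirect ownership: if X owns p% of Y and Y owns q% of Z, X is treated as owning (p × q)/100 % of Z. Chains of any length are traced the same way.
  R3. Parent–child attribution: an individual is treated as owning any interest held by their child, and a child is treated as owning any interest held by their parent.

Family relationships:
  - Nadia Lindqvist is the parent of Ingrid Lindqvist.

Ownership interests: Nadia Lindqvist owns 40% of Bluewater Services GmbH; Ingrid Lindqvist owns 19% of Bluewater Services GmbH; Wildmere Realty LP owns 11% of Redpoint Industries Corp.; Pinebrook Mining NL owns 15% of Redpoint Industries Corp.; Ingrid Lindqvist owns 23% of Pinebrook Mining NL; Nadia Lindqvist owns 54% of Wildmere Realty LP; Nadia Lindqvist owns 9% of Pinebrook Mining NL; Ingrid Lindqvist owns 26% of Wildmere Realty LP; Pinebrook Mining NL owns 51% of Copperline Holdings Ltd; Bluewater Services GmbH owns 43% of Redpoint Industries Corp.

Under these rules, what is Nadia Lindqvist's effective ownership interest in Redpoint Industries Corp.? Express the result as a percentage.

38.97%

By parent–child attribution (R3), Nadia Lindqvist is treated as also owning Ingrid Lindqvist's interest in Wildmere Realty LP, giving 54% + 26% = 80%.
By parent–child attribution (R3), Nadia Lindqvist is treated as also owning Ingrid Lindqvist's interest in Pinebrook Mining NL, giving 9% + 23% = 32%.
By parent–child attribution (R3), Nadia Lindqvist is treated as also owning Ingrid Lindqvist's interest in Bluewater Services GmbH, giving 40% + 19% = 59%.
Chain via Wildmere Realty LP (R2): 80% × 11% = 8.8% of Redpoint Industries Corp.
Chain via Pinebrook Mining NL (R2): 32% × 15% = 4.8% of Redpoint Industries Corp.
Chain via Bluewater Services GmbH (R2): 59% × 43% = 25.37% of Redpoint Industries Corp.
Aggregating (R1): 8.8% + 4.8% + 25.37% = 38.97%.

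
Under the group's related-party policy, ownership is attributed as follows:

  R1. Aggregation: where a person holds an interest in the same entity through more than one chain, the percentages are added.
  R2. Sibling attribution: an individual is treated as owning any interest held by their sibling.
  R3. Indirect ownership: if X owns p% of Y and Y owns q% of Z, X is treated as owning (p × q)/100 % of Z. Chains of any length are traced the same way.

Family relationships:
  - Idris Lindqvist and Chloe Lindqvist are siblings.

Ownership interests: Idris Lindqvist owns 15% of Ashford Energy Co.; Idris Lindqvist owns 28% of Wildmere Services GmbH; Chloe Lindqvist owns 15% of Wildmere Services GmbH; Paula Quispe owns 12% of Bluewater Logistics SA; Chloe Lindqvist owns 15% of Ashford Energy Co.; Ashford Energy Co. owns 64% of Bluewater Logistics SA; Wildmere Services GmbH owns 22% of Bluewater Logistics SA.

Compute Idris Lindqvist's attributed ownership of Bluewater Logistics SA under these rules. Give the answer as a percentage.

By sibling attribution (R2), Idris Lindqvist is treated as also owning Chloe Lindqvist's interest in Ashford Energy Co, giving 15% + 15% = 30%.
By sibling attribution (R2), Idris Lindqvist is treated as also owning Chloe Lindqvist's interest in Wildmere Services GmbH, giving 28% + 15% = 43%.
Chain via Ashford Energy Co. (R3): 30% × 64% = 19.2% of Bluewater Logistics SA.
Chain via Wildmere Services GmbH (R3): 43% × 22% = 9.46% of Bluewater Logistics SA.
Aggregating (R1): 19.2% + 9.46% = 28.66%.

28.66%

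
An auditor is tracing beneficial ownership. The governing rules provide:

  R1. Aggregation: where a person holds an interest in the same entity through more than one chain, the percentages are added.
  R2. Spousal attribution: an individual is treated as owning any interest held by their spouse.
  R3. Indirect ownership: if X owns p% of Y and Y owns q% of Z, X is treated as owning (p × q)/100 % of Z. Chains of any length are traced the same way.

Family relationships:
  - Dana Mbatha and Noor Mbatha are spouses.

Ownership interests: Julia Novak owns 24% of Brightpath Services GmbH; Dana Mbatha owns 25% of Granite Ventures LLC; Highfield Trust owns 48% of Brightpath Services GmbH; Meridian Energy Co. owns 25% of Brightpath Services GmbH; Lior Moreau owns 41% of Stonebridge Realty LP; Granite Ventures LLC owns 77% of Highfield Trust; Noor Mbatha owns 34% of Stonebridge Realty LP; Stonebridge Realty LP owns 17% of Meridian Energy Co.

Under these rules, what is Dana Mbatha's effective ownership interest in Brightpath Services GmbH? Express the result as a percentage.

10.685%

By spousal attribution (R2), Dana Mbatha is treated as owning Noor Mbatha's 34% interest in Stonebridge Realty LP.
Chain via Granite Ventures LLC → Highfield Trust (R3): 25% × 77% × 48% = 9.24% of Brightpath Services GmbH.
Chain via Stonebridge Realty LP → Meridian Energy Co. (R3): 34% × 17% × 25% = 1.445% of Brightpath Services GmbH.
Aggregating (R1): 9.24% + 1.445% = 10.685%.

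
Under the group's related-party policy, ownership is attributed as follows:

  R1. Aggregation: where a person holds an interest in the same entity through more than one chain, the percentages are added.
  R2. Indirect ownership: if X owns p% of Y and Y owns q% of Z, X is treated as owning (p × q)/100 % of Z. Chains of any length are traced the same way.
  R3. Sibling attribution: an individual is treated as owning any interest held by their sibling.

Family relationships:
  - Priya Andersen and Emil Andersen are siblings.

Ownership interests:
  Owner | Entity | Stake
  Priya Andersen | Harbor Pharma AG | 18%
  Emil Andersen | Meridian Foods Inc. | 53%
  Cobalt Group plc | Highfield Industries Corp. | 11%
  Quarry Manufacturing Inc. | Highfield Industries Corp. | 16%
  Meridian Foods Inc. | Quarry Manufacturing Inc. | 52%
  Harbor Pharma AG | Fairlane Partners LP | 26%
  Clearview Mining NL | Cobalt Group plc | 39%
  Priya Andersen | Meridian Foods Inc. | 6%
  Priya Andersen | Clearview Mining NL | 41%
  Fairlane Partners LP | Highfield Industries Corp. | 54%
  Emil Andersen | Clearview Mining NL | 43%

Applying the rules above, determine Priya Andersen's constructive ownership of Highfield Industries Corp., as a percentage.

By sibling attribution (R3), Priya Andersen is treated as also owning Emil Andersen's interest in Clearview Mining NL, giving 41% + 43% = 84%.
By sibling attribution (R3), Priya Andersen is treated as also owning Emil Andersen's interest in Meridian Foods Inc, giving 6% + 53% = 59%.
Chain via Harbor Pharma AG → Fairlane Partners LP (R2): 18% × 26% × 54% = 2.5272% of Highfield Industries Corp.
Chain via Clearview Mining NL → Cobalt Group plc (R2): 84% × 39% × 11% = 3.6036% of Highfield Industries Corp.
Chain via Meridian Foods Inc. → Quarry Manufacturing Inc. (R2): 59% × 52% × 16% = 4.9088% of Highfield Industries Corp.
Aggregating (R1): 2.5272% + 3.6036% + 4.9088% = 11.0396%.

11.0396%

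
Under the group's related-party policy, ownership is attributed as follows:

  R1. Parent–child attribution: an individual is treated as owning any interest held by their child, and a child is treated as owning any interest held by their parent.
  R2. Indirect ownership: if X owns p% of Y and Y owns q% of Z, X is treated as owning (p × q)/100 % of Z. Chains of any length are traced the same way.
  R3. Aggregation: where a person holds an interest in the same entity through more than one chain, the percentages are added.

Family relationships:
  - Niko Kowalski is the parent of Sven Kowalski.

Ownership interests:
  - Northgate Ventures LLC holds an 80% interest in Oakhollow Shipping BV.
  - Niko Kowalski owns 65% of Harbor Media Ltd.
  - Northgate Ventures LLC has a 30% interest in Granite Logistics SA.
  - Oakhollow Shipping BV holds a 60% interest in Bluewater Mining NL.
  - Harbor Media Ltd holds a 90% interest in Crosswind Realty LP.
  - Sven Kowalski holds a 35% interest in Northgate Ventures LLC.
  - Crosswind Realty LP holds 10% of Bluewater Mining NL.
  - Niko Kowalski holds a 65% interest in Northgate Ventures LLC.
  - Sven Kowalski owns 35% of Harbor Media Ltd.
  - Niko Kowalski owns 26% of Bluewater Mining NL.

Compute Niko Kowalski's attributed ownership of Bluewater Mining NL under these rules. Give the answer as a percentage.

By parent–child attribution (R1), Niko Kowalski is treated as also owning Sven Kowalski's interest in Harbor Media Ltd, giving 65% + 35% = 100%.
By parent–child attribution (R1), Niko Kowalski is treated as also owning Sven Kowalski's interest in Northgate Ventures LLC, giving 65% + 35% = 100%.
Chain via Harbor Media Ltd → Crosswind Realty LP (R2): 100% × 90% × 10% = 9% of Bluewater Mining NL.
Chain via Northgate Ventures LLC → Oakhollow Shipping BV (R2): 100% × 80% × 60% = 48% of Bluewater Mining NL.
Direct interest in Bluewater Mining NL: 26%.
Aggregating (R3): 9% + 48% + 26% = 83%.

83%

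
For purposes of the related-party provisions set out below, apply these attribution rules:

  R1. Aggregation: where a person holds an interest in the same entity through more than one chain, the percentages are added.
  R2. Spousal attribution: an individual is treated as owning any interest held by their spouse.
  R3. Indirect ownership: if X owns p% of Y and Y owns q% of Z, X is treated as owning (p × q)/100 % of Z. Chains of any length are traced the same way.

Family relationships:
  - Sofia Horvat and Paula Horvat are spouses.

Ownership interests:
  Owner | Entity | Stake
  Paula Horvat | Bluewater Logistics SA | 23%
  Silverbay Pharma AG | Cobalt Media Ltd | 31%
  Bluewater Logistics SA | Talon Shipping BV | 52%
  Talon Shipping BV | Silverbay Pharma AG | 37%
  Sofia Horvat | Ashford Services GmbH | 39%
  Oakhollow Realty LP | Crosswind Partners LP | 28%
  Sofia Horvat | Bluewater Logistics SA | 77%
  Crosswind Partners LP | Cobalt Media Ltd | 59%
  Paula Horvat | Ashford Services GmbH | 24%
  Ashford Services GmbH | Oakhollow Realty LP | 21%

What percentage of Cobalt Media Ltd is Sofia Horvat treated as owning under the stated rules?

8.149996%

By spousal attribution (R2), Sofia Horvat is treated as also owning Paula Horvat's interest in Ashford Services GmbH, giving 39% + 24% = 63%.
By spousal attribution (R2), Sofia Horvat is treated as also owning Paula Horvat's interest in Bluewater Logistics SA, giving 77% + 23% = 100%.
Chain via Ashford Services GmbH → Oakhollow Realty LP → Crosswind Partners LP (R3): 63% × 21% × 28% × 59% = 2.185596% of Cobalt Media Ltd.
Chain via Bluewater Logistics SA → Talon Shipping BV → Silverbay Pharma AG (R3): 100% × 52% × 37% × 31% = 5.9644% of Cobalt Media Ltd.
Aggregating (R1): 2.185596% + 5.9644% = 8.149996%.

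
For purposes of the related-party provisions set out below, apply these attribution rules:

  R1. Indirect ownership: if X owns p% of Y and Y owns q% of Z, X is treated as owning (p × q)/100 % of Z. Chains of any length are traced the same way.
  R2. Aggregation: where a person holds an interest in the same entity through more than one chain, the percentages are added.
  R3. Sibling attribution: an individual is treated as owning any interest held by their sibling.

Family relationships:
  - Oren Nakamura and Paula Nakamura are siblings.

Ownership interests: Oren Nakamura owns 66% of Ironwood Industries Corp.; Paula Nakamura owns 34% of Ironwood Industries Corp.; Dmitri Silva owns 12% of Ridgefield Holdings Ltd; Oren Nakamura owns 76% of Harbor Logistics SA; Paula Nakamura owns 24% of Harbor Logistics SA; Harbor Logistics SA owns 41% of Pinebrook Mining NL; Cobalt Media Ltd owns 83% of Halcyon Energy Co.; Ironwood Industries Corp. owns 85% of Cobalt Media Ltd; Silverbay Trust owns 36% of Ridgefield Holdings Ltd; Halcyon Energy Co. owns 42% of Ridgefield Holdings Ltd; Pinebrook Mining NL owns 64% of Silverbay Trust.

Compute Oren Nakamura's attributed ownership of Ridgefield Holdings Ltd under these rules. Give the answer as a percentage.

39.0774%

By sibling attribution (R3), Oren Nakamura is treated as also owning Paula Nakamura's interest in Harbor Logistics SA, giving 76% + 24% = 100%.
By sibling attribution (R3), Oren Nakamura is treated as also owning Paula Nakamura's interest in Ironwood Industries Corp, giving 66% + 34% = 100%.
Chain via Harbor Logistics SA → Pinebrook Mining NL → Silverbay Trust (R1): 100% × 41% × 64% × 36% = 9.4464% of Ridgefield Holdings Ltd.
Chain via Ironwood Industries Corp. → Cobalt Media Ltd → Halcyon Energy Co. (R1): 100% × 85% × 83% × 42% = 29.631% of Ridgefield Holdings Ltd.
Aggregating (R2): 9.4464% + 29.631% = 39.0774%.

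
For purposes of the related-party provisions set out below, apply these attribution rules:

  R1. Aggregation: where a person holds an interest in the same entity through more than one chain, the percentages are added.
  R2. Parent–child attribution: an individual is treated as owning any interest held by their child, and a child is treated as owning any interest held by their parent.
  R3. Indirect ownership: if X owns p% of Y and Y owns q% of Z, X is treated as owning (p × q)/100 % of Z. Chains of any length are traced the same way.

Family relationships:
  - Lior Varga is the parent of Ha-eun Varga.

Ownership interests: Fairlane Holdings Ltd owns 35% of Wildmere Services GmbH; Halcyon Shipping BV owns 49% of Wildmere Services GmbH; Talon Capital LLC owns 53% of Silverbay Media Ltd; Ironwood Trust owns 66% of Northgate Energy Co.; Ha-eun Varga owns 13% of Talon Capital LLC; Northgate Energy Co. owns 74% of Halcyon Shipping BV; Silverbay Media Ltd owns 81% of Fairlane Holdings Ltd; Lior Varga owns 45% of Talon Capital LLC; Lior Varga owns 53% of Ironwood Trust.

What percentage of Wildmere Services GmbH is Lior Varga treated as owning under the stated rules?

By parent–child attribution (R2), Lior Varga is treated as also owning Ha-eun Varga's interest in Talon Capital LLC, giving 45% + 13% = 58%.
Chain via Ironwood Trust → Northgate Energy Co. → Halcyon Shipping BV (R3): 53% × 66% × 74% × 49% = 12.683748% of Wildmere Services GmbH.
Chain via Talon Capital LLC → Silverbay Media Ltd → Fairlane Holdings Ltd (R3): 58% × 53% × 81% × 35% = 8.71479% of Wildmere Services GmbH.
Aggregating (R1): 12.683748% + 8.71479% = 21.398538%.

21.398538%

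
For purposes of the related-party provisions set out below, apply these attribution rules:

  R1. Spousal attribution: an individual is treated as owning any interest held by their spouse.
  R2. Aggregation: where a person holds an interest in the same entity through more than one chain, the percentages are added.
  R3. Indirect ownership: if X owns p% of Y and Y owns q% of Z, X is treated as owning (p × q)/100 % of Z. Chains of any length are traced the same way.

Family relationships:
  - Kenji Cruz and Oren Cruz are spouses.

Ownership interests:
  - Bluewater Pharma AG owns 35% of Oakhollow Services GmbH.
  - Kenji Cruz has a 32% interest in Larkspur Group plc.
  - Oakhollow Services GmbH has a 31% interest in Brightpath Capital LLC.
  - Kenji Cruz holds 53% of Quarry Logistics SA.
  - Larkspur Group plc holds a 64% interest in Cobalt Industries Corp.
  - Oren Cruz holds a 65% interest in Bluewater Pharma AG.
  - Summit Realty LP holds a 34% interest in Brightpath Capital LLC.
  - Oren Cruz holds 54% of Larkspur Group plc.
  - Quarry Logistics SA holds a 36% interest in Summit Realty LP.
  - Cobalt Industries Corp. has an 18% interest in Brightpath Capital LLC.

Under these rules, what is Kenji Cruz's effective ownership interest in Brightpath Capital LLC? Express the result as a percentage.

By spousal attribution (R1), Kenji Cruz is treated as also owning Oren Cruz's interest in Larkspur Group plc, giving 32% + 54% = 86%.
By spousal attribution (R1), Kenji Cruz is treated as owning Oren Cruz's 65% interest in Bluewater Pharma AG.
Chain via Larkspur Group plc → Cobalt Industries Corp. (R3): 86% × 64% × 18% = 9.9072% of Brightpath Capital LLC.
Chain via Quarry Logistics SA → Summit Realty LP (R3): 53% × 36% × 34% = 6.4872% of Brightpath Capital LLC.
Chain via Bluewater Pharma AG → Oakhollow Services GmbH (R3): 65% × 35% × 31% = 7.0525% of Brightpath Capital LLC.
Aggregating (R2): 9.9072% + 6.4872% + 7.0525% = 23.4469%.

23.4469%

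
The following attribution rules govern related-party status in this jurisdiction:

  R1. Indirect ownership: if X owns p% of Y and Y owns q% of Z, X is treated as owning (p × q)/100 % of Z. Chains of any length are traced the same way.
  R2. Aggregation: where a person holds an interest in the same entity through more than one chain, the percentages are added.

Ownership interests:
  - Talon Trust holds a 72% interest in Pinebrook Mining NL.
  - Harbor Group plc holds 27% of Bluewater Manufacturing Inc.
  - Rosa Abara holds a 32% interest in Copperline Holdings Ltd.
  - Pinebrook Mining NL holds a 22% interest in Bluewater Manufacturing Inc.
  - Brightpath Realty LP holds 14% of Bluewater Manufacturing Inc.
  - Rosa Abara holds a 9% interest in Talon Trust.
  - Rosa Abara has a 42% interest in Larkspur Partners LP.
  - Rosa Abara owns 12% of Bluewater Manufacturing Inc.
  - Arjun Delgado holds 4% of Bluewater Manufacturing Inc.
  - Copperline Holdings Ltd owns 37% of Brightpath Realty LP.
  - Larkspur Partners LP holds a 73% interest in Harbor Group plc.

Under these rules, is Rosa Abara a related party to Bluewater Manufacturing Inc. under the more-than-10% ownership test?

Chain via Larkspur Partners LP → Harbor Group plc (R1): 42% × 73% × 27% = 8.2782% of Bluewater Manufacturing Inc.
Chain via Talon Trust → Pinebrook Mining NL (R1): 9% × 72% × 22% = 1.4256% of Bluewater Manufacturing Inc.
Chain via Copperline Holdings Ltd → Brightpath Realty LP (R1): 32% × 37% × 14% = 1.6576% of Bluewater Manufacturing Inc.
Direct interest in Bluewater Manufacturing Inc: 12%.
Aggregating (R2): 8.2782% + 1.4256% + 1.6576% + 12% = 23.3614%.
23.3614% exceeds the 10% threshold, so Rosa is a related party to Bluewater Manufacturing Inc.

Yes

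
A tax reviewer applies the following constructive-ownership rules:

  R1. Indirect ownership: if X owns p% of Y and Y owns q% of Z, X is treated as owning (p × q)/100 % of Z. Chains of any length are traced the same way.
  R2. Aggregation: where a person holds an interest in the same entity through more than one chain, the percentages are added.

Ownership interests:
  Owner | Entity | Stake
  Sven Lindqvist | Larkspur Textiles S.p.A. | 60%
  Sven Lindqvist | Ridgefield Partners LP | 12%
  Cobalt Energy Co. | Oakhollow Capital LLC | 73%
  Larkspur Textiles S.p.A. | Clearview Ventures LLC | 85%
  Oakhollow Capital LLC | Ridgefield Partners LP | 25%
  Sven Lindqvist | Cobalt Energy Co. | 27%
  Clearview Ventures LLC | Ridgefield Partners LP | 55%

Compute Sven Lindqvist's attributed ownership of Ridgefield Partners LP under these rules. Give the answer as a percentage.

44.9775%

Chain via Cobalt Energy Co. → Oakhollow Capital LLC (R1): 27% × 73% × 25% = 4.9275% of Ridgefield Partners LP.
Chain via Larkspur Textiles S.p.A. → Clearview Ventures LLC (R1): 60% × 85% × 55% = 28.05% of Ridgefield Partners LP.
Direct interest in Ridgefield Partners LP: 12%.
Aggregating (R2): 4.9275% + 28.05% + 12% = 44.9775%.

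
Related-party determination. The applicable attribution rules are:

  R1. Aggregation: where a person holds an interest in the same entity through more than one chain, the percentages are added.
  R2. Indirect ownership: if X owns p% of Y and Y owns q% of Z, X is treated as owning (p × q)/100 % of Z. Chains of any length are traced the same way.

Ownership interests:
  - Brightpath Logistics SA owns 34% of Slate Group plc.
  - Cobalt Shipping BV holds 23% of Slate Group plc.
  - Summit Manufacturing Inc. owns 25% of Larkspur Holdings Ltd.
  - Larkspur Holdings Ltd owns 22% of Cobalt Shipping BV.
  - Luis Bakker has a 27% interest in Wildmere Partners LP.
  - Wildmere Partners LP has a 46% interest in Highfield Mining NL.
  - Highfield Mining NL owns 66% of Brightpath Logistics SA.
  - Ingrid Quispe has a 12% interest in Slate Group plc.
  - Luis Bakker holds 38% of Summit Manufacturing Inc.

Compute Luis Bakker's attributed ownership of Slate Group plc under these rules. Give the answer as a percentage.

Chain via Wildmere Partners LP → Highfield Mining NL → Brightpath Logistics SA (R2): 27% × 46% × 66% × 34% = 2.787048% of Slate Group plc.
Chain via Summit Manufacturing Inc. → Larkspur Holdings Ltd → Cobalt Shipping BV (R2): 38% × 25% × 22% × 23% = 0.4807% of Slate Group plc.
Aggregating (R1): 2.787048% + 0.4807% = 3.267748%.

3.267748%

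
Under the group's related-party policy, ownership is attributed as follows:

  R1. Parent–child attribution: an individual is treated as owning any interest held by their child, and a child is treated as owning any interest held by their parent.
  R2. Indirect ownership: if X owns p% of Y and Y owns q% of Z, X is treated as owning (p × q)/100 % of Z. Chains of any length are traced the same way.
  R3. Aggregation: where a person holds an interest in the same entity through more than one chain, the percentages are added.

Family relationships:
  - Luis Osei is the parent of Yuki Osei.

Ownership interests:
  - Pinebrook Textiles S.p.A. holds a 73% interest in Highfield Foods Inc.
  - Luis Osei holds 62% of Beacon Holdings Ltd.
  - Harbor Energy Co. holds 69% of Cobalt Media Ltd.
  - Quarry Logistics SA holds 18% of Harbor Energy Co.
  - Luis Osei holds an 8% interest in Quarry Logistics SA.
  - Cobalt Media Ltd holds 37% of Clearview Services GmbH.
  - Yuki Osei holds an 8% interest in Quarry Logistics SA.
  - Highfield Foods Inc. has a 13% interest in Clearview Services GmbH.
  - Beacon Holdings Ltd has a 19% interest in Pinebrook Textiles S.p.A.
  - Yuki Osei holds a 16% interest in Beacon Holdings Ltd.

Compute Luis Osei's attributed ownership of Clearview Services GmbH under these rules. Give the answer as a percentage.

2.141682%

By parent–child attribution (R1), Luis Osei is treated as also owning Yuki Osei's interest in Beacon Holdings Ltd, giving 62% + 16% = 78%.
By parent–child attribution (R1), Luis Osei is treated as also owning Yuki Osei's interest in Quarry Logistics SA, giving 8% + 8% = 16%.
Chain via Beacon Holdings Ltd → Pinebrook Textiles S.p.A. → Highfield Foods Inc. (R2): 78% × 19% × 73% × 13% = 1.406418% of Clearview Services GmbH.
Chain via Quarry Logistics SA → Harbor Energy Co. → Cobalt Media Ltd (R2): 16% × 18% × 69% × 37% = 0.735264% of Clearview Services GmbH.
Aggregating (R3): 1.406418% + 0.735264% = 2.141682%.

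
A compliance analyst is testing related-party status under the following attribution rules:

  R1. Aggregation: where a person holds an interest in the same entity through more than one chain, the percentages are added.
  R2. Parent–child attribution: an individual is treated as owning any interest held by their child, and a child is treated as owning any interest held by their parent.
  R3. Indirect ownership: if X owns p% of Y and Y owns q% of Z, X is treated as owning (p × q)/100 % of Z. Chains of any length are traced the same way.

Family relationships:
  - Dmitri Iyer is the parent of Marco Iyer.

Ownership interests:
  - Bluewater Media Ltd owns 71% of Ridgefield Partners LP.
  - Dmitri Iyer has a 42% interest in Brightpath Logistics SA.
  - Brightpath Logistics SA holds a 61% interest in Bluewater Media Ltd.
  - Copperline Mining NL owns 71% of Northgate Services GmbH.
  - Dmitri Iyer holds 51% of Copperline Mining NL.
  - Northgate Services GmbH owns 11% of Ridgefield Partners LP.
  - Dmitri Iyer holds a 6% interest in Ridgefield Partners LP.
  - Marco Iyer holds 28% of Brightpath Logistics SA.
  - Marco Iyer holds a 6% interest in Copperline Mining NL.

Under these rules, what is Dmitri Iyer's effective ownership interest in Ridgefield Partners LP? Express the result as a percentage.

40.7687%

By parent–child attribution (R2), Dmitri Iyer is treated as also owning Marco Iyer's interest in Brightpath Logistics SA, giving 42% + 28% = 70%.
By parent–child attribution (R2), Dmitri Iyer is treated as also owning Marco Iyer's interest in Copperline Mining NL, giving 51% + 6% = 57%.
Chain via Brightpath Logistics SA → Bluewater Media Ltd (R3): 70% × 61% × 71% = 30.317% of Ridgefield Partners LP.
Chain via Copperline Mining NL → Northgate Services GmbH (R3): 57% × 71% × 11% = 4.4517% of Ridgefield Partners LP.
Direct interest in Ridgefield Partners LP: 6%.
Aggregating (R1): 30.317% + 4.4517% + 6% = 40.7687%.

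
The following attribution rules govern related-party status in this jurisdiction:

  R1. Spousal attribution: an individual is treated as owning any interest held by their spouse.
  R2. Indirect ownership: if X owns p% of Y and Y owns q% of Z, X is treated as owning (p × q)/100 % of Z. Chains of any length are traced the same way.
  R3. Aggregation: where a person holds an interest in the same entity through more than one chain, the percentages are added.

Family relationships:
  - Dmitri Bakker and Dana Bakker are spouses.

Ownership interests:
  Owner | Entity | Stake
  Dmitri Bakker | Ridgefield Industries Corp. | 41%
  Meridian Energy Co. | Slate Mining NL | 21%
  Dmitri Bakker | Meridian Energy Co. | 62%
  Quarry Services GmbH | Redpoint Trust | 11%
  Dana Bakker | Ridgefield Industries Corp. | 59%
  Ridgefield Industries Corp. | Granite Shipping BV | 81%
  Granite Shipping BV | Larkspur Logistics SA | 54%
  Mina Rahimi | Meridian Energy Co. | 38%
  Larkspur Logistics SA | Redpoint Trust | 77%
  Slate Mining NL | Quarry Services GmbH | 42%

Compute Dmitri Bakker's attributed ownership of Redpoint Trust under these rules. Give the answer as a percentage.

By spousal attribution (R1), Dmitri Bakker is treated as also owning Dana Bakker's interest in Ridgefield Industries Corp, giving 41% + 59% = 100%.
Chain via Ridgefield Industries Corp. → Granite Shipping BV → Larkspur Logistics SA (R2): 100% × 81% × 54% × 77% = 33.6798% of Redpoint Trust.
Chain via Meridian Energy Co. → Slate Mining NL → Quarry Services GmbH (R2): 62% × 21% × 42% × 11% = 0.601524% of Redpoint Trust.
Aggregating (R3): 33.6798% + 0.601524% = 34.281324%.

34.281324%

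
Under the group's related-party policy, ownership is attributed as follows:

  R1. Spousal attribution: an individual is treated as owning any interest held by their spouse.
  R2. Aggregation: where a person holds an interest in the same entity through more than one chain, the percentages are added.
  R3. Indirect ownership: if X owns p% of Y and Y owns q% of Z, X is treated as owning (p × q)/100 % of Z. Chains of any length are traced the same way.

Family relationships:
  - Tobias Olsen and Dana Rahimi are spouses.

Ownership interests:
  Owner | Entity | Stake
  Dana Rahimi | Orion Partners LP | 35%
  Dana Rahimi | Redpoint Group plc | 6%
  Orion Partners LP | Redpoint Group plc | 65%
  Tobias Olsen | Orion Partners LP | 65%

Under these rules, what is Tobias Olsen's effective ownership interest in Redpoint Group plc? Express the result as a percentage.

By spousal attribution (R1), Tobias Olsen is treated as also owning Dana Rahimi's interest in Orion Partners LP, giving 65% + 35% = 100%.
By spousal attribution (R1), Tobias Olsen is treated as owning Dana Rahimi's 6% interest in Redpoint Group plc.
Chain via Orion Partners LP (R3): 100% × 65% = 65% of Redpoint Group plc.
Direct interest in Redpoint Group plc: 6%.
Aggregating (R2): 65% + 6% = 71%.

71%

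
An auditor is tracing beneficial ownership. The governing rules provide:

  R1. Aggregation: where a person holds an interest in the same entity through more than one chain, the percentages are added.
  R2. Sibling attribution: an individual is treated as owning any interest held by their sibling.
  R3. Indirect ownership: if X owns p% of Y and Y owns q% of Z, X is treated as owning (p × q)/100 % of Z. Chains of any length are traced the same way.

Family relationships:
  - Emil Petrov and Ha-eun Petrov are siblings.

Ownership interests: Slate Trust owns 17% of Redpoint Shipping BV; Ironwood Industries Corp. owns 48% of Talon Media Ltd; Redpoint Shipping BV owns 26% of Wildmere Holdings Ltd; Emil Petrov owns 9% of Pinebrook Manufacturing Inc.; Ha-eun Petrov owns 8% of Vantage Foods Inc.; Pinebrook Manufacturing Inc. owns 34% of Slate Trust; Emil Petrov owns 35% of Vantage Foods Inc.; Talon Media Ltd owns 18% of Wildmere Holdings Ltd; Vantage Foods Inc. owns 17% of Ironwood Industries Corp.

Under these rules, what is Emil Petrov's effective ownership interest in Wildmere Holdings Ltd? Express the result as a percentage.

0.766836%

By sibling attribution (R2), Emil Petrov is treated as also owning Ha-eun Petrov's interest in Vantage Foods Inc, giving 35% + 8% = 43%.
Chain via Pinebrook Manufacturing Inc. → Slate Trust → Redpoint Shipping BV (R3): 9% × 34% × 17% × 26% = 0.135252% of Wildmere Holdings Ltd.
Chain via Vantage Foods Inc. → Ironwood Industries Corp. → Talon Media Ltd (R3): 43% × 17% × 48% × 18% = 0.631584% of Wildmere Holdings Ltd.
Aggregating (R1): 0.135252% + 0.631584% = 0.766836%.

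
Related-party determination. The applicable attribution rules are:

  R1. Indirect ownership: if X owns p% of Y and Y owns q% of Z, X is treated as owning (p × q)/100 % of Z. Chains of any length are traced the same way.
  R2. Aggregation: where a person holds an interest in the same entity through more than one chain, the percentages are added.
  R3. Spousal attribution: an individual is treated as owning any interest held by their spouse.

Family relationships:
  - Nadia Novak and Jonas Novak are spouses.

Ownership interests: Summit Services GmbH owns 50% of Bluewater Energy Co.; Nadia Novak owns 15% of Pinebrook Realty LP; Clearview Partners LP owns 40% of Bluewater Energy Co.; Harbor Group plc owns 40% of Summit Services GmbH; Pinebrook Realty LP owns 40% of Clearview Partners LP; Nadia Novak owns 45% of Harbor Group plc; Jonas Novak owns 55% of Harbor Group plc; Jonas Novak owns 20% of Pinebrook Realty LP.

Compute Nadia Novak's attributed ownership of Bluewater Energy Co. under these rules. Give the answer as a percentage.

By spousal attribution (R3), Nadia Novak is treated as also owning Jonas Novak's interest in Pinebrook Realty LP, giving 15% + 20% = 35%.
By spousal attribution (R3), Nadia Novak is treated as also owning Jonas Novak's interest in Harbor Group plc, giving 45% + 55% = 100%.
Chain via Pinebrook Realty LP → Clearview Partners LP (R1): 35% × 40% × 40% = 5.6% of Bluewater Energy Co.
Chain via Harbor Group plc → Summit Services GmbH (R1): 100% × 40% × 50% = 20% of Bluewater Energy Co.
Aggregating (R2): 5.6% + 20% = 25.6%.

25.6%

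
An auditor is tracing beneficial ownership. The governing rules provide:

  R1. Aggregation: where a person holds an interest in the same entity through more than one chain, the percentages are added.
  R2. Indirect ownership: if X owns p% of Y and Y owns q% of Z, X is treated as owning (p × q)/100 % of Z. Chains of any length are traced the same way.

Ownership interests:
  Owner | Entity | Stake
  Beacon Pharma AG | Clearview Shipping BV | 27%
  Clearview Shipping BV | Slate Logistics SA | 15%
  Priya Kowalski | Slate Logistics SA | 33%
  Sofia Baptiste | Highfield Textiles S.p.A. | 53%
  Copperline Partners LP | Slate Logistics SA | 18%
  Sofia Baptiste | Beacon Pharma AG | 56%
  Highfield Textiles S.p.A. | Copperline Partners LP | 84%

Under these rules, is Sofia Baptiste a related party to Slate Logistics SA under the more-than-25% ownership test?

No

Chain via Highfield Textiles S.p.A. → Copperline Partners LP (R2): 53% × 84% × 18% = 8.0136% of Slate Logistics SA.
Chain via Beacon Pharma AG → Clearview Shipping BV (R2): 56% × 27% × 15% = 2.268% of Slate Logistics SA.
Aggregating (R1): 8.0136% + 2.268% = 10.2816%.
10.2816% does not exceed the 25% threshold, so Sofia is not a related party to Slate Logistics SA.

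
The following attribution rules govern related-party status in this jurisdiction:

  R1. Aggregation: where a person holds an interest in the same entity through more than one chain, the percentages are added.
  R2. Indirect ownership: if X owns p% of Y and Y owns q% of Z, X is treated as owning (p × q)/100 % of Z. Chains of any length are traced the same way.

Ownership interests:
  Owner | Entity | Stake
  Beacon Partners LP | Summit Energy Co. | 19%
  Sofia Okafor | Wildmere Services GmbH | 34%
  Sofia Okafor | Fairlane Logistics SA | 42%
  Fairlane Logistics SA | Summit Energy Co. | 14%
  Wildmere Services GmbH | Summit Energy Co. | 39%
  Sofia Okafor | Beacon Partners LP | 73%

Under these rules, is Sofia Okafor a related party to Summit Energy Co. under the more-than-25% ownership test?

Yes

Chain via Beacon Partners LP (R2): 73% × 19% = 13.87% of Summit Energy Co.
Chain via Wildmere Services GmbH (R2): 34% × 39% = 13.26% of Summit Energy Co.
Chain via Fairlane Logistics SA (R2): 42% × 14% = 5.88% of Summit Energy Co.
Aggregating (R1): 13.87% + 13.26% + 5.88% = 33.01%.
33.01% exceeds the 25% threshold, so Sofia is a related party to Summit Energy Co.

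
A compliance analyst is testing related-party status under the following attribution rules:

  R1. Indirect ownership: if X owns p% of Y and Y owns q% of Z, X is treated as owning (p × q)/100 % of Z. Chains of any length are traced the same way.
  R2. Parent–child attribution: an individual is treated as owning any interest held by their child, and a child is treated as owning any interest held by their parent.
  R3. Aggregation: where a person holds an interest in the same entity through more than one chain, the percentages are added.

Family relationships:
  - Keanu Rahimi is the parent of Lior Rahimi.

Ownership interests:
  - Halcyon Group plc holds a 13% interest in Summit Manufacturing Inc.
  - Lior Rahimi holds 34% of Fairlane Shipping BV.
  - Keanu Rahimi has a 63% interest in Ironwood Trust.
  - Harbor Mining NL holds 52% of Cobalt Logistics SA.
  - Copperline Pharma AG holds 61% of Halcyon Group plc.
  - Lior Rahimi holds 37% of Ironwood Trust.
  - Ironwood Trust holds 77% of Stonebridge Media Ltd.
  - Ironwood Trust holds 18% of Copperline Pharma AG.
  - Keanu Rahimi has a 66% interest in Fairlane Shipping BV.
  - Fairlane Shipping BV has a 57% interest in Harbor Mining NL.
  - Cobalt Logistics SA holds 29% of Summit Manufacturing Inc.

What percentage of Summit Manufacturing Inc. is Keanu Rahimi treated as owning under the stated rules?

By parent–child attribution (R2), Keanu Rahimi is treated as also owning Lior Rahimi's interest in Ironwood Trust, giving 63% + 37% = 100%.
By parent–child attribution (R2), Keanu Rahimi is treated as also owning Lior Rahimi's interest in Fairlane Shipping BV, giving 66% + 34% = 100%.
Chain via Ironwood Trust → Copperline Pharma AG → Halcyon Group plc (R1): 100% × 18% × 61% × 13% = 1.4274% of Summit Manufacturing Inc.
Chain via Fairlane Shipping BV → Harbor Mining NL → Cobalt Logistics SA (R1): 100% × 57% × 52% × 29% = 8.5956% of Summit Manufacturing Inc.
Aggregating (R3): 1.4274% + 8.5956% = 10.023%.

10.023%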